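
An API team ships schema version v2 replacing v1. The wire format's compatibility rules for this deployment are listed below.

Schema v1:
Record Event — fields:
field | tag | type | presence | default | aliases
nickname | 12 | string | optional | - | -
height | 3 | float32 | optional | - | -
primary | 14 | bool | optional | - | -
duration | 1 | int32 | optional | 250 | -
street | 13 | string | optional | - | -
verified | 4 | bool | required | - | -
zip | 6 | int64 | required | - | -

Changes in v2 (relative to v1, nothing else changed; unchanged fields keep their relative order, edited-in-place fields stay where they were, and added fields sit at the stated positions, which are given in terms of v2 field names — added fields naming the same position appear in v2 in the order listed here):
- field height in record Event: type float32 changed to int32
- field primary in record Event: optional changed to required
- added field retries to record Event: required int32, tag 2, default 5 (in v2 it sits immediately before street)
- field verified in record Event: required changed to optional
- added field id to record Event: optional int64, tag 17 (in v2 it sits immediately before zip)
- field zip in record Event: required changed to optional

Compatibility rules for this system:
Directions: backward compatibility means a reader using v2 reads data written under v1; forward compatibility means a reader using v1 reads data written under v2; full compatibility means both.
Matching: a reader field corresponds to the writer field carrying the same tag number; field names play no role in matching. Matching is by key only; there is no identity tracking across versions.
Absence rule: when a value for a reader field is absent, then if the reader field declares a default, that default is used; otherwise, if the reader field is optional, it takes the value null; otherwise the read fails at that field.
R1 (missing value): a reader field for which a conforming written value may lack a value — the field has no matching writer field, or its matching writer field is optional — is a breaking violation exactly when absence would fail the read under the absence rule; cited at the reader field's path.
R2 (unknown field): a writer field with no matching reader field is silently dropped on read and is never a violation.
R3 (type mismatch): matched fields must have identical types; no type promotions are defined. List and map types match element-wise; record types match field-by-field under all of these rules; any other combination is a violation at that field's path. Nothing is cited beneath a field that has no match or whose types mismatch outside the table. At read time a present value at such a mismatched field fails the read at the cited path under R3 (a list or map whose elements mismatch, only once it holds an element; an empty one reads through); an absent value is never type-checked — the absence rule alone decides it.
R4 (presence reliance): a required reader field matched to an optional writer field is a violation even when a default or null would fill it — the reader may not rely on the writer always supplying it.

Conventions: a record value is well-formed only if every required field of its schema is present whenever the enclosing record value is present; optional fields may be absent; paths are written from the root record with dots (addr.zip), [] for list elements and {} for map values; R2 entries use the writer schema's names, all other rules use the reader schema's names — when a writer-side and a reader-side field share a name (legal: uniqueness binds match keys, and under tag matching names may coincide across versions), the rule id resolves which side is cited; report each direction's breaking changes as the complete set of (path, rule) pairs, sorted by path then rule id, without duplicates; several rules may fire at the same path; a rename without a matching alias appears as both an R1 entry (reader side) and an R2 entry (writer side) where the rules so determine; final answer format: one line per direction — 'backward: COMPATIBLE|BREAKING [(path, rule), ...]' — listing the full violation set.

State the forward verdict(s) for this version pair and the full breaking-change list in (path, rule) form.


forward: BREAKING [(height, R3), (verified, R1), (verified, R4), (zip, R1), (zip, R4)]

the writer's type comes first in each Event pair
forward analysis of Event with v1 as reader and v2 as writer:
  string -> string, writer optional: nickname aligns to nickname
  int32 -> float32, writer optional: height aligns to height
  bool -> bool, writer required: primary aligns to primary
  int32 -> int32, writer optional: duration aligns to duration
  string -> string, writer optional: street aligns to street
  bool -> bool, writer optional: verified aligns to verified
  int64 -> int64, writer optional: zip aligns to zip
  writer field retries has no reader counterpart
  writer field id has no reader counterpart
  violation R3 at height
  violation R1 at verified
  violation R4 at verified
  violation R1 at zip
  violation R4 at zip
  => 5 violation(s): forward is BREAKING for Event
diffs on Event not affecting the asked answer:
  field primary in record Event: optional changed to required -> its effect on Event is confined to the backward direction, not asked
  added field retries to record Event: required int32, tag 2, default 5 (in v2 it sits immediately before street) -> no rule fires on it in Event's dialect; the asked verdict holds
  added field id to record Event: optional int64, tag 17 (in v2 it sits immediately before zip) -> no rule fires on it in Event's dialect; the asked verdict holds


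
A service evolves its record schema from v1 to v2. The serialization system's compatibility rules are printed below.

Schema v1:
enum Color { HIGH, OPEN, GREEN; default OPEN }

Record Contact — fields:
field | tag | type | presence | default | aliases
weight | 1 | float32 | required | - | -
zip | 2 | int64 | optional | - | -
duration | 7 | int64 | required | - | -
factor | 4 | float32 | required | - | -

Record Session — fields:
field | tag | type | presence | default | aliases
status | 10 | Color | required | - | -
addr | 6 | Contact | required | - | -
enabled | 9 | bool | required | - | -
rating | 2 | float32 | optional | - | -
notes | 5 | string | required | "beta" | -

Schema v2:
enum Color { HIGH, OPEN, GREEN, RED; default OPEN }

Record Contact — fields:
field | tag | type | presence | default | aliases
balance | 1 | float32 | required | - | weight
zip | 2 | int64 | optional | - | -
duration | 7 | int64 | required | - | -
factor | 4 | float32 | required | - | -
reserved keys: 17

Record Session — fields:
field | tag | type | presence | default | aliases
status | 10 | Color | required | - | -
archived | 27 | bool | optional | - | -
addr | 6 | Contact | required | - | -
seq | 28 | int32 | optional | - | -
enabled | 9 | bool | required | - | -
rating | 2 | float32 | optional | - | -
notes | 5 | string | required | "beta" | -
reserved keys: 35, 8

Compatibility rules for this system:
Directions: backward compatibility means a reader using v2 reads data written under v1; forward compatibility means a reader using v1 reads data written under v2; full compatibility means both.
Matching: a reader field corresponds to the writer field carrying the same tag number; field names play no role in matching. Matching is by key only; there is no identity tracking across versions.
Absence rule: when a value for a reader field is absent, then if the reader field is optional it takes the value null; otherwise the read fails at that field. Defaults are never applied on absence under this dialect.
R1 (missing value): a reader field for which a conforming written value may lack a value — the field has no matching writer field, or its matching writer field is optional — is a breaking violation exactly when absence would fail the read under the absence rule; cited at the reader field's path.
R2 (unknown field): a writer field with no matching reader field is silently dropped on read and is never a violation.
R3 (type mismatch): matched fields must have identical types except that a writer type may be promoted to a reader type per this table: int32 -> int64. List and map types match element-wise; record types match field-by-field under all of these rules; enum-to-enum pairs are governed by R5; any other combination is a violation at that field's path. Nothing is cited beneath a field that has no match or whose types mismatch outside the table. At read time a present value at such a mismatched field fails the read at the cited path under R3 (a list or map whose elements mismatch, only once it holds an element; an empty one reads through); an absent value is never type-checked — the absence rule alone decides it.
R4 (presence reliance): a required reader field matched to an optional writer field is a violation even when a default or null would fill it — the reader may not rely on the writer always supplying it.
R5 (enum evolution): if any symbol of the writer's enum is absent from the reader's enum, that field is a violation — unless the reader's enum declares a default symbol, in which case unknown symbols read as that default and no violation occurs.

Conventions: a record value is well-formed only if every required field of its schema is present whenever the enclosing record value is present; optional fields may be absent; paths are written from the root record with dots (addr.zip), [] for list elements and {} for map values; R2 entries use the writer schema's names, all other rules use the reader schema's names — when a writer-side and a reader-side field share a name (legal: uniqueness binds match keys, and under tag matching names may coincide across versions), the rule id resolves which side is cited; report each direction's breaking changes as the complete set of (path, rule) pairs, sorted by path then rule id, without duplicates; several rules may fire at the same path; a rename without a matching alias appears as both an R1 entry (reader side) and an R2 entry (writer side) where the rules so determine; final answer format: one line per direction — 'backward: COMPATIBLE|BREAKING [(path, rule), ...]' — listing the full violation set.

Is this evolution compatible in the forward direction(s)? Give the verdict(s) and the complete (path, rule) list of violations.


each type pair in Session: writer, then reader
forward analysis of Session with v1 as reader and v2 as writer:
  status: Color -> Color, writer required; from status
  addr: Contact -> Contact, writer required; from addr
  enabled: bool -> bool, writer required; from enabled
  rating: float32 -> float32, writer optional; from rating
  notes: string -> string, writer required; from notes
  writer field archived has no reader counterpart
  writer field seq has no reader counterpart
  addr.weight: float32 -> float32, writer required; from addr.balance
  addr.zip: int64 -> int64, writer optional; from addr.zip
  addr.duration: int64 -> int64, writer required; from addr.duration
  addr.factor: float32 -> float32, writer required; from addr.factor
  => no violations; forward on Session: COMPATIBLE
remaining Session differences; none change what is asked:
  enum Color (field status in record Session): symbol RED added -> triggers nothing under Session's printed rules — same verdict
  added field archived to record Session: optional bool, tag 27 (in v2 it sits immediately before addr) -> triggers nothing under Session's printed rules — same verdict
  renamed field weight to balance in record Contact (alias weight declared on the renamed field) -> triggers nothing under Session's printed rules — same verdict
  added field seq to record Session: optional int32, tag 28 (in v2 it sits immediately before enabled) -> triggers nothing under Session's printed rules — same verdict

forward: COMPATIBLE []


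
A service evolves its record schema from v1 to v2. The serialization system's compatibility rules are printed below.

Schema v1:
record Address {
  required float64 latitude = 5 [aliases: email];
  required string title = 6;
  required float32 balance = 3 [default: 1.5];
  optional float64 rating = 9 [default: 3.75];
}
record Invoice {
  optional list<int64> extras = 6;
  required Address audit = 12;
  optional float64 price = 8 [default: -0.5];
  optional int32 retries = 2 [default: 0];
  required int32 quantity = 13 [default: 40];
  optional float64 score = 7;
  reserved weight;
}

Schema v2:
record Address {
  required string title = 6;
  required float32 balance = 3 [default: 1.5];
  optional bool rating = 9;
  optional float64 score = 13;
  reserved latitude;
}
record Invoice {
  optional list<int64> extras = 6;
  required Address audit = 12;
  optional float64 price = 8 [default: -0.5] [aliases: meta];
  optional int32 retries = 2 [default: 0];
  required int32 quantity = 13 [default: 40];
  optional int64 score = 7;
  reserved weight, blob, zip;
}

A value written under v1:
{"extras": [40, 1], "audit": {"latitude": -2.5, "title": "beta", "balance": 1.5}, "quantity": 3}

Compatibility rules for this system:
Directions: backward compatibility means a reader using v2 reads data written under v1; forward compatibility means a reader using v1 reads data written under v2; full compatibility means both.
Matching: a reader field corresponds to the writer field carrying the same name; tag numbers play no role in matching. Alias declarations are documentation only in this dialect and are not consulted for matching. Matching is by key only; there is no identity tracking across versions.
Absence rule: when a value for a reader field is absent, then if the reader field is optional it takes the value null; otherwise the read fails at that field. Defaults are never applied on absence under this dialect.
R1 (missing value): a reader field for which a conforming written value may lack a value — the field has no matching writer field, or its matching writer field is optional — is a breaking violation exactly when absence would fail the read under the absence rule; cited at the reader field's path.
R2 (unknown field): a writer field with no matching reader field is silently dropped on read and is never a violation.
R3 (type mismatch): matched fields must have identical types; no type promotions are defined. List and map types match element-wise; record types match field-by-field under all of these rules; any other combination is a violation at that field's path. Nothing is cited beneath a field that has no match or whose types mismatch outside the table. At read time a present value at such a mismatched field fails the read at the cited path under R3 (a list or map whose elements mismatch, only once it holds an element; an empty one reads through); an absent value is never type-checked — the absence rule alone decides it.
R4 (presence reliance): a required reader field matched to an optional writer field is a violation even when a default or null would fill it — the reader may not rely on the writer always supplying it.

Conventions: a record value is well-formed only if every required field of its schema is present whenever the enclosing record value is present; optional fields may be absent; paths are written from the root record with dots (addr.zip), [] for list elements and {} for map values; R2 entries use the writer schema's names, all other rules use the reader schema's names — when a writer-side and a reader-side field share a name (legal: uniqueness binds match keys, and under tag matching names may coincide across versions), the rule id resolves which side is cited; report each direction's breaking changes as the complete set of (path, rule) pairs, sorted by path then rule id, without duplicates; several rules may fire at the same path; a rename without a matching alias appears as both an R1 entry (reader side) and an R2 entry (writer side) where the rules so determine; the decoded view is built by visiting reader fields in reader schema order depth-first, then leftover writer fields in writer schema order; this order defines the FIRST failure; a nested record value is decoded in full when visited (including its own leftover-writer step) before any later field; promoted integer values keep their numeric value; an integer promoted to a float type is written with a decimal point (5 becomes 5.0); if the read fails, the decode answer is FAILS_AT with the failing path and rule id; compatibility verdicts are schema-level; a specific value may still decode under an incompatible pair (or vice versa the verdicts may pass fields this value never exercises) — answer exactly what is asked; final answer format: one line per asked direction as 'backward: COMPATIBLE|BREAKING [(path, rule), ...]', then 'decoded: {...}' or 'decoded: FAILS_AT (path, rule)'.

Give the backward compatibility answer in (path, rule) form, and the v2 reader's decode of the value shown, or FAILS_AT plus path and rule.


the writer's type comes first in each Invoice pair
checking backward for Invoice: reader v2 against writer v1:
  extras <- extras (list<int64> -> list<int64>, writer optional)
  audit <- audit (Address -> Address, writer required)
  price <- price (float64 -> float64, writer optional)
  retries <- retries (int32 -> int32, writer optional)
  quantity <- quantity (int32 -> int32, writer required)
  score <- score (float64 -> int64, writer optional)
  audit.title <- audit.title (string -> string, writer required)
  audit.balance <- audit.balance (float32 -> float32, writer required)
  audit.rating <- audit.rating (float64 -> bool, writer optional)
  no writer field matches reader audit.score
  writer audit.latitude: unknown to reader
  breaking: (audit.rating, R3)
  breaking: (score, R3)
  => backward verdict for Invoice: BREAKING, 2 violation(s)
decode (reader v2):
  extras := [40, 1]
  audit.title := "beta"
  audit.balance := 1.5
  audit.rating := null (missing; optional => null)
  audit.score := null (missing; optional => null)
  writer audit.latitude: no reader field; dropped
  price := null (missing; optional => null)
  retries := null (missing; optional => null)
  quantity := 3
  score := null (missing; optional => null)
  => decoded: {"extras": [40, 1], "audit": {"title": "beta", "balance": 1.5, "rating": null, "score": null}, "price": null, "retries": null, "quantity": 3, "score": null}

backward: BREAKING [(audit.rating, R3), (score, R3)]; decoded: {"extras": [40, 1], "audit": {"title": "beta", "balance": 1.5, "rating": null, "score": null}, "price": null, "retries": null, "quantity": 3, "score": null}


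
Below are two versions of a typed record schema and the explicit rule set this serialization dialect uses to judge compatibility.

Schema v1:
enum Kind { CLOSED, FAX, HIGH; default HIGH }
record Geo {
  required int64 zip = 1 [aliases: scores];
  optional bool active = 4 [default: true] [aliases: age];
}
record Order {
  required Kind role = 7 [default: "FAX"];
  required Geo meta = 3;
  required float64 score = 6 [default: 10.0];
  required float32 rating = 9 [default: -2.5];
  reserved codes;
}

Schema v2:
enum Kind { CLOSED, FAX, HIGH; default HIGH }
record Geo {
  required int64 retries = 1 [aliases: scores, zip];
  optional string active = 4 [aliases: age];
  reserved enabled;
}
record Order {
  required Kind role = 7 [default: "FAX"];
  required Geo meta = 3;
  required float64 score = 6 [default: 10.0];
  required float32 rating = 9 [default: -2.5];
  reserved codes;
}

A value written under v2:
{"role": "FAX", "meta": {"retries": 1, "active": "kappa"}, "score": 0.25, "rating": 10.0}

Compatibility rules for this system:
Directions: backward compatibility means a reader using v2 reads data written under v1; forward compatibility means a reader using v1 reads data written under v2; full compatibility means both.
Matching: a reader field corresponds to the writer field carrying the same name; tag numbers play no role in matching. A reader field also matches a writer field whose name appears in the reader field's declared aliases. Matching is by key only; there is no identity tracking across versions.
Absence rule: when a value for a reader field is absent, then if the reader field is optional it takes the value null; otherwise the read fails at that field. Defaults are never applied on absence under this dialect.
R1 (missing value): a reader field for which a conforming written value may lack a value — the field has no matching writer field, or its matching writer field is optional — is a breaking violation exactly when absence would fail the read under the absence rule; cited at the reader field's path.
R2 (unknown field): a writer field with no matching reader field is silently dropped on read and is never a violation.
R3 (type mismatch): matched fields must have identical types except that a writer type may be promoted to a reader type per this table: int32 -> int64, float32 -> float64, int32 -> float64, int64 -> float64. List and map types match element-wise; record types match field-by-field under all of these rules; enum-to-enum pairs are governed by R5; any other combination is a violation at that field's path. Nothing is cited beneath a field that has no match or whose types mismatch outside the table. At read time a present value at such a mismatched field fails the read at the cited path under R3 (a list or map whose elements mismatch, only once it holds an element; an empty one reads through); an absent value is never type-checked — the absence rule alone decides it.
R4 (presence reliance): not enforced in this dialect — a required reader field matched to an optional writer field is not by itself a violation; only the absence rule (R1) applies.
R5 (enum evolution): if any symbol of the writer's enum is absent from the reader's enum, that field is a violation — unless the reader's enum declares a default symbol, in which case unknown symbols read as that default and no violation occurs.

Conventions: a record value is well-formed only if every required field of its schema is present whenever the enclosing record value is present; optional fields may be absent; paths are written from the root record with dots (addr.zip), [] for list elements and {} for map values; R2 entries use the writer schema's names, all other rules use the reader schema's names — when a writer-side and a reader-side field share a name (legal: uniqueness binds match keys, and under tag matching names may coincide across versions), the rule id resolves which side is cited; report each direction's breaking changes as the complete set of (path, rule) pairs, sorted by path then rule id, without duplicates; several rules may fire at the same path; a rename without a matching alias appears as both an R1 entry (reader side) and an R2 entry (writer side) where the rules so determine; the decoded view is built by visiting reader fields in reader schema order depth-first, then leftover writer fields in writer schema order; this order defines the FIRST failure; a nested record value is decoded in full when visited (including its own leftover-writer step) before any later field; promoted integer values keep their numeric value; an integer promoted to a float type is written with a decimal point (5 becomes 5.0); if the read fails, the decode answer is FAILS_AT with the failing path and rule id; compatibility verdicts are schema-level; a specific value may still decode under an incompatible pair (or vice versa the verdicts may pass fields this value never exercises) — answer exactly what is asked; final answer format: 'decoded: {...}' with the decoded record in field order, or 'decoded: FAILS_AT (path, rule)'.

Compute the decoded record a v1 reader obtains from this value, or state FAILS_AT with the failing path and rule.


each type pair in Order: writer, then reader
decode (reader v1):
  role := "FAX"
  read fails at meta.zip under R1 (no fill)
  => FAILS_AT (meta.zip, R1)
the other Order changes do not affect what is asked:
  field active in record Geo: type bool changed to string (its default is dropped) -> matters for Order compatibility verdicts, not for this value's decode

decoded: FAILS_AT (meta.zip, R1)


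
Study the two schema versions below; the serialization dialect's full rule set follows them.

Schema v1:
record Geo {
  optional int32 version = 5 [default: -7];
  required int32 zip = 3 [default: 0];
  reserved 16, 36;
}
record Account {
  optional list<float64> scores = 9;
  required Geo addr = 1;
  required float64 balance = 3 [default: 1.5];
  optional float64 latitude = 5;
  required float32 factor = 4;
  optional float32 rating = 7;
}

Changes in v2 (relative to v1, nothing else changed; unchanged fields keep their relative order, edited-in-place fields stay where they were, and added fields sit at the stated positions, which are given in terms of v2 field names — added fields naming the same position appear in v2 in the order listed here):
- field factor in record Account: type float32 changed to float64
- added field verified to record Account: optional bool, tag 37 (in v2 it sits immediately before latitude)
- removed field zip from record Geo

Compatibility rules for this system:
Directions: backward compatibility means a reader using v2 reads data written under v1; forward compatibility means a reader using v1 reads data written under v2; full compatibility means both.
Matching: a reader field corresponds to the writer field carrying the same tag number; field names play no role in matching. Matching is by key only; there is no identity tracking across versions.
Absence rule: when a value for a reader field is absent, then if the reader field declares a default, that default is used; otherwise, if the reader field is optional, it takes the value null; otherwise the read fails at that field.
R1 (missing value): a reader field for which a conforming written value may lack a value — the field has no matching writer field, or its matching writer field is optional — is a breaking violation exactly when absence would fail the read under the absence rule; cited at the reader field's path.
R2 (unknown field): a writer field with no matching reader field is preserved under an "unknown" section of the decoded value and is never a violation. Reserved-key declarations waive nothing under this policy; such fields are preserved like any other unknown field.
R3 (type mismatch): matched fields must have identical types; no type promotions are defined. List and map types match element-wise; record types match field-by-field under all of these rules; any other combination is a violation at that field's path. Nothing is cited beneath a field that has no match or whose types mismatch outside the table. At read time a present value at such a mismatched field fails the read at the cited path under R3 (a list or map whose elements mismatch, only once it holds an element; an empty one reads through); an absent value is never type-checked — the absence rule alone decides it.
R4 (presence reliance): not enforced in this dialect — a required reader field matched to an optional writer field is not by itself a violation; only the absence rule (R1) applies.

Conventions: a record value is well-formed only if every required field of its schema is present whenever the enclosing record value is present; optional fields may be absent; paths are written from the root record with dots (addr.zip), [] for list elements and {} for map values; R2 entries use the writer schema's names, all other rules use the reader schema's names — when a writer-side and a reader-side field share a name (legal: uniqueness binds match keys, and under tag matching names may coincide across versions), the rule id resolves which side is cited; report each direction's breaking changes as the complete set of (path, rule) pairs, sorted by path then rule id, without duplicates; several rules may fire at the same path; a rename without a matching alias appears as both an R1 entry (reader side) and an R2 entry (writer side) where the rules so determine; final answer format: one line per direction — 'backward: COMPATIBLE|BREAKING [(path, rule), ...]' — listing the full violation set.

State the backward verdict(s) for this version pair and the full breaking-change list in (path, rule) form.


each type pair in Account: writer, then reader
backward pass over Account, reader schema v2, writer schema v1:
  list<float64> -> list<float64>, writer optional: scores aligns to scores
  Geo -> Geo, writer required: addr aligns to addr
  float64 -> float64, writer required: balance aligns to balance
  verified: no writer match
  float64 -> float64, writer optional: latitude aligns to latitude
  float32 -> float64, writer required: factor aligns to factor
  float32 -> float32, writer optional: rating aligns to rating
  int32 -> int32, writer optional: addr.version aligns to addr.version
  writer addr.zip: unknown to reader
  R3 fires at factor
  backward on Account therefore BREAKING (1)
the other Account changes do not affect what is asked:
  added field verified to record Account: optional bool, tag 37 (in v2 it sits immediately before latitude) -> fires no rule on Account, leaving the asked answer as it is
  removed field zip from record Geo -> fires no rule on Account, leaving the asked answer as it is

backward: BREAKING [(factor, R3)]


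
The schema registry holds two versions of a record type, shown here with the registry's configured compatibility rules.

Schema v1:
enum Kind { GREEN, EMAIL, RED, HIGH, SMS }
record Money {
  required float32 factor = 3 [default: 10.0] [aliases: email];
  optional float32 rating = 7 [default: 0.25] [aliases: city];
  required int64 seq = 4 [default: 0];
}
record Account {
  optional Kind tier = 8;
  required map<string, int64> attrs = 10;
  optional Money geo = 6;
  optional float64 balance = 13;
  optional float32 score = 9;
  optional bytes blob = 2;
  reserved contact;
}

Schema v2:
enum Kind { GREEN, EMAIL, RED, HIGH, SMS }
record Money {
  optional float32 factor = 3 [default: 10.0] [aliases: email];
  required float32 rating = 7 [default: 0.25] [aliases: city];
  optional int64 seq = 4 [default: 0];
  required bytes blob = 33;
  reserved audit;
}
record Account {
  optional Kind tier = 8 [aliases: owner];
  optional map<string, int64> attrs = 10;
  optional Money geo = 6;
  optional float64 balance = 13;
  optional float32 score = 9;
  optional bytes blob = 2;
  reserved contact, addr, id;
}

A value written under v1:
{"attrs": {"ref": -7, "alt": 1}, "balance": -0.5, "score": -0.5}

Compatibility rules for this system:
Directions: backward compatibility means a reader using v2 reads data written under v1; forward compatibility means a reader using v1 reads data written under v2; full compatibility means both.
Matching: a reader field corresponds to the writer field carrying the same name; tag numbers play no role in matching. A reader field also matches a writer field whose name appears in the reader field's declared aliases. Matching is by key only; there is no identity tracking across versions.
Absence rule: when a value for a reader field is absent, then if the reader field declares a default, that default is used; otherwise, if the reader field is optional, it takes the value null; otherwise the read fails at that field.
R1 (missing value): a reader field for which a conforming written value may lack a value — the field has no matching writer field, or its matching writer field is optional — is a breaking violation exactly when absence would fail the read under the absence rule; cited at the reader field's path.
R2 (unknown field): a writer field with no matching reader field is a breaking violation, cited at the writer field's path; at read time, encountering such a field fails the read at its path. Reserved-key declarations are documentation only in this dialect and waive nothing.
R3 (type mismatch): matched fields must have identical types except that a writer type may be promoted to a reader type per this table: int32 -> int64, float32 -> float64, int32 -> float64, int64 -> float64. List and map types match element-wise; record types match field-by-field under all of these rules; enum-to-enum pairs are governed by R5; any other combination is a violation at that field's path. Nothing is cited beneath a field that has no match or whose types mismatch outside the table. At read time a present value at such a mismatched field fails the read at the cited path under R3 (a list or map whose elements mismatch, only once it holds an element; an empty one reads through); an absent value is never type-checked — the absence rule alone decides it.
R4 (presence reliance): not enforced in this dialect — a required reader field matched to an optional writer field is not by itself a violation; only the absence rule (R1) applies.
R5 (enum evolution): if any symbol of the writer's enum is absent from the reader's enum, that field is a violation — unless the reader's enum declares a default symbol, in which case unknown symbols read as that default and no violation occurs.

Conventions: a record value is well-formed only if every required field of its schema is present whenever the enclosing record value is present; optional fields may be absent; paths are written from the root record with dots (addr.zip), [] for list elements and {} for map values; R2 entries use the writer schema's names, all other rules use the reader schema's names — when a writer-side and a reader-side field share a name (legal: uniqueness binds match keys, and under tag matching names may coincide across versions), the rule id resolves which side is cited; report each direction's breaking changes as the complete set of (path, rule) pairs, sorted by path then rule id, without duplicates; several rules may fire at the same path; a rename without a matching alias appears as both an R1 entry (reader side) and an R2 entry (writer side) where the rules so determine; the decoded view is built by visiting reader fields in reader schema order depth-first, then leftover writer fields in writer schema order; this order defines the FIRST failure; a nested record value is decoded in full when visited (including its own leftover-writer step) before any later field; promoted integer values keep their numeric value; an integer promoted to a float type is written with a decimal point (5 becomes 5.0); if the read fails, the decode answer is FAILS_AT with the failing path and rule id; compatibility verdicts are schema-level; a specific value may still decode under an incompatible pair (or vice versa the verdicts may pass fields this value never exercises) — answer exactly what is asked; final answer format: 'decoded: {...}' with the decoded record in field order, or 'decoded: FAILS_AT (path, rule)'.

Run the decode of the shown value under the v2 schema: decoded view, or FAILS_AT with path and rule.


arrows below run writer -> reader for Account
migrating the Account value to v2:
  tier := null (absent, optional -> null)
  attrs := {"ref": -7, "alt": 1}
  geo := null (absent, optional -> null)
  balance := -0.5
  score := -0.5
  blob := null (absent, optional -> null)
  => decoded: {"tier": null, "attrs": {"ref": -7, "alt": 1}, "geo": null, "balance": -0.5, "score": -0.5, "blob": null}
the other Account changes do not affect what is asked:
  field rating in record Money: optional changed to required -> no rule fires on it and the decoded Account view is identical with or without it
  field seq in record Money: required changed to optional -> no rule fires on it and the decoded Account view is identical with or without it
  added field blob to record Money: required bytes, tag 33 (in v2 it sits last) -> changes Account's schema-level verdicts only — the decode of this value is the same
  field factor in record Money: required changed to optional -> no rule fires on it and the decoded Account view is identical with or without it
  field attrs in record Account: required changed to optional -> changes Account's schema-level verdicts only — the decode of this value is the same

decoded: {"tier": null, "attrs": {"ref": -7, "alt": 1}, "geo": null, "balance": -0.5, "score": -0.5, "blob": null}


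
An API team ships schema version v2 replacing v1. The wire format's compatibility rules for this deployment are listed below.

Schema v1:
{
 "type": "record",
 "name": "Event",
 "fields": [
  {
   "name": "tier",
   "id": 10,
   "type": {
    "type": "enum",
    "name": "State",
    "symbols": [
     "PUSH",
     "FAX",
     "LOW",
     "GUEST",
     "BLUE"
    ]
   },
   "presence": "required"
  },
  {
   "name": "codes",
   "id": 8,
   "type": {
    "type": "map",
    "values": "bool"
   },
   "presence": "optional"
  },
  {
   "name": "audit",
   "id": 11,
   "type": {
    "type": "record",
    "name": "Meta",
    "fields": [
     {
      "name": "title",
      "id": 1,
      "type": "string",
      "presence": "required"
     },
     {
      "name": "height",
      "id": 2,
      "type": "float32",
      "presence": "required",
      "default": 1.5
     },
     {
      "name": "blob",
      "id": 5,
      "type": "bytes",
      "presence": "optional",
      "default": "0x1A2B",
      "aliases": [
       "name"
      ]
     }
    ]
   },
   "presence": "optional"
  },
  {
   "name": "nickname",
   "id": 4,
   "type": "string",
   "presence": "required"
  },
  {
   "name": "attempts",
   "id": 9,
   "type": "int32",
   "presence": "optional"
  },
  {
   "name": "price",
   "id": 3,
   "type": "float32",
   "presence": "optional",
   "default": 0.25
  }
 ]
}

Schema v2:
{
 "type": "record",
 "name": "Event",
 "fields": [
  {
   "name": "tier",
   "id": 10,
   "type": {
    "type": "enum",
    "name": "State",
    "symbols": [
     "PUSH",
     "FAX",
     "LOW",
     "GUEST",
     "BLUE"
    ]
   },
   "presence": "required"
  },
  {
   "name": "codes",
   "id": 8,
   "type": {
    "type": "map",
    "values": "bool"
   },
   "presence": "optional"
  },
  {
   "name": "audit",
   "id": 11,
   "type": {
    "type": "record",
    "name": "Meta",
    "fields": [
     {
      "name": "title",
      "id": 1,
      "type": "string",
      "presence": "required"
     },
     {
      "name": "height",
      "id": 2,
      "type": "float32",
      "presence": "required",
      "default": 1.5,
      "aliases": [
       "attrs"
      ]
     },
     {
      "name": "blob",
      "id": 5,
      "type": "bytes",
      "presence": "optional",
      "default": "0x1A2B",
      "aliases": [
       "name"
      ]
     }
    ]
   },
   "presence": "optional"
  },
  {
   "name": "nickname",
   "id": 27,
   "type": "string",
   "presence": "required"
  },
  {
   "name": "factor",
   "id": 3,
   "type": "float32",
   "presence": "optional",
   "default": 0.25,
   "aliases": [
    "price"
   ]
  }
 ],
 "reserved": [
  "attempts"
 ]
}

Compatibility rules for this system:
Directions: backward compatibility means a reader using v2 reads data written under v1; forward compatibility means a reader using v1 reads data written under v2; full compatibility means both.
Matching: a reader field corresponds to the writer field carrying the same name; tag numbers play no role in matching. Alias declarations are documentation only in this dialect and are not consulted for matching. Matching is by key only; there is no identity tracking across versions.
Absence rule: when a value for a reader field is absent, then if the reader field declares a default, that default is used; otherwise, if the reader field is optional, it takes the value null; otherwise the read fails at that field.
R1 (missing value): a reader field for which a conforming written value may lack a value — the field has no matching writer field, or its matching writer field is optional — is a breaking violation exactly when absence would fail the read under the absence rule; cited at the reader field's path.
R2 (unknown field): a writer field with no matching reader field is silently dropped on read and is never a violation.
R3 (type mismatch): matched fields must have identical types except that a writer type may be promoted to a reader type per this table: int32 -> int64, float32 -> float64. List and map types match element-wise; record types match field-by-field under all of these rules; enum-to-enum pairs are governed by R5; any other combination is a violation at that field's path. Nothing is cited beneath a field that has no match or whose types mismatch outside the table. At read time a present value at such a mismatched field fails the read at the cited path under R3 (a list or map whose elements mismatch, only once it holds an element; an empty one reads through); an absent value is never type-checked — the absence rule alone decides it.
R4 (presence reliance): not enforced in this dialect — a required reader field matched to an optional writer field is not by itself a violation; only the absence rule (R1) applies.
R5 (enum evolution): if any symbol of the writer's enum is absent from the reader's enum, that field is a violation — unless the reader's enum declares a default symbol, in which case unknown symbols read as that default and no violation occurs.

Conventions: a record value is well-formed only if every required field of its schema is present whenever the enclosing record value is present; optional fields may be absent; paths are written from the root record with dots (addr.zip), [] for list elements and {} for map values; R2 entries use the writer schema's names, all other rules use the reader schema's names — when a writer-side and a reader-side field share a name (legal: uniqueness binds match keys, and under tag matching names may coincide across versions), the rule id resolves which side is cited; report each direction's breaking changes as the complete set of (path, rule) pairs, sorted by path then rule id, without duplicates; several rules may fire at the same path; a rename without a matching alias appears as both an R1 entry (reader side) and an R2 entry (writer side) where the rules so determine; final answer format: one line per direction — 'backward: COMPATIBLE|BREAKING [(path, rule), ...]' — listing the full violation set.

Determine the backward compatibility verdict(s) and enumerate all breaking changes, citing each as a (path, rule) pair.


each type pair in Event: writer, then reader
backward analysis of Event with v2 as reader and v1 as writer:
  tier: paired with writer tier (State -> State; writer required)
  codes: paired with writer codes (map<string, bool> -> map<string, bool>; writer optional)
  audit: paired with writer audit (Meta -> Meta; writer optional)
  nickname: paired with writer nickname (string -> string; writer required)
  no writer field matches reader factor
  writer field attempts has no reader counterpart
  writer field price has no reader counterpart
  audit.title: paired with writer audit.title (string -> string; writer required)
  audit.height: paired with writer audit.height (float32 -> float32; writer required)
  audit.blob: paired with writer audit.blob (bytes -> bytes; writer optional)
  => backward: COMPATIBLE
diffs on Event not affecting the asked answer:
  renamed field price to factor in record Event (alias price declared on the renamed field) -> inert for the asked Event verdict: nothing fires
  removed field attempts from record Event (its key "attempts" joins the reserved list) -> inert for the asked Event verdict: nothing fires
  field nickname in record Event: tag 4 changed to 27 -> inert for the asked Event verdict: nothing fires

backward: COMPATIBLE []
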